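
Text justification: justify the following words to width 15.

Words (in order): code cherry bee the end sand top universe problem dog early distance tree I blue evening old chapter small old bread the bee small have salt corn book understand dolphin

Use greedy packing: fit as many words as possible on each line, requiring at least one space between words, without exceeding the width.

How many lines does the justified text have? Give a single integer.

Answer: 13

Derivation:
Line 1: ['code', 'cherry', 'bee'] (min_width=15, slack=0)
Line 2: ['the', 'end', 'sand'] (min_width=12, slack=3)
Line 3: ['top', 'universe'] (min_width=12, slack=3)
Line 4: ['problem', 'dog'] (min_width=11, slack=4)
Line 5: ['early', 'distance'] (min_width=14, slack=1)
Line 6: ['tree', 'I', 'blue'] (min_width=11, slack=4)
Line 7: ['evening', 'old'] (min_width=11, slack=4)
Line 8: ['chapter', 'small'] (min_width=13, slack=2)
Line 9: ['old', 'bread', 'the'] (min_width=13, slack=2)
Line 10: ['bee', 'small', 'have'] (min_width=14, slack=1)
Line 11: ['salt', 'corn', 'book'] (min_width=14, slack=1)
Line 12: ['understand'] (min_width=10, slack=5)
Line 13: ['dolphin'] (min_width=7, slack=8)
Total lines: 13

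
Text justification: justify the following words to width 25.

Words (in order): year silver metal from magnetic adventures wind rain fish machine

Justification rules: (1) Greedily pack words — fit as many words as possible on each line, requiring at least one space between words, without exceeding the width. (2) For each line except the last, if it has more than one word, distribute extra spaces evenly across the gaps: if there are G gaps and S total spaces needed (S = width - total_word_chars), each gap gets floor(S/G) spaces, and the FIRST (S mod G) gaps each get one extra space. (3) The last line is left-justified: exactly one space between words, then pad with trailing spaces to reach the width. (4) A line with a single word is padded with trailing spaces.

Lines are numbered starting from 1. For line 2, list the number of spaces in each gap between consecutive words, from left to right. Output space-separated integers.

Answer: 2 1

Derivation:
Line 1: ['year', 'silver', 'metal', 'from'] (min_width=22, slack=3)
Line 2: ['magnetic', 'adventures', 'wind'] (min_width=24, slack=1)
Line 3: ['rain', 'fish', 'machine'] (min_width=17, slack=8)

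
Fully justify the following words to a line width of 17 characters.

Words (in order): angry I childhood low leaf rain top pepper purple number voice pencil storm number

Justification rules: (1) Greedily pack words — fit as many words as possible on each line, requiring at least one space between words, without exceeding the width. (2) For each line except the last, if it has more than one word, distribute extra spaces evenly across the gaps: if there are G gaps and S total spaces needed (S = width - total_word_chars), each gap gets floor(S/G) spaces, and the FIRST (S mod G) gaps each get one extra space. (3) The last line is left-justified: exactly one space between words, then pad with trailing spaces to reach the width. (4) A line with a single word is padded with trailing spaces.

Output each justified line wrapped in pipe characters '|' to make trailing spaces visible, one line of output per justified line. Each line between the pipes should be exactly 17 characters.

Answer: |angry I childhood|
|low leaf rain top|
|pepper     purple|
|number      voice|
|pencil      storm|
|number           |

Derivation:
Line 1: ['angry', 'I', 'childhood'] (min_width=17, slack=0)
Line 2: ['low', 'leaf', 'rain', 'top'] (min_width=17, slack=0)
Line 3: ['pepper', 'purple'] (min_width=13, slack=4)
Line 4: ['number', 'voice'] (min_width=12, slack=5)
Line 5: ['pencil', 'storm'] (min_width=12, slack=5)
Line 6: ['number'] (min_width=6, slack=11)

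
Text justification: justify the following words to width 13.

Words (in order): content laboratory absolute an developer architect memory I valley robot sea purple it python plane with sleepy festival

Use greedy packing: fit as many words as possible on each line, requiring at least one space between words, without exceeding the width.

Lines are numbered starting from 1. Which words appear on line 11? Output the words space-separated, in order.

Answer: festival

Derivation:
Line 1: ['content'] (min_width=7, slack=6)
Line 2: ['laboratory'] (min_width=10, slack=3)
Line 3: ['absolute', 'an'] (min_width=11, slack=2)
Line 4: ['developer'] (min_width=9, slack=4)
Line 5: ['architect'] (min_width=9, slack=4)
Line 6: ['memory', 'I'] (min_width=8, slack=5)
Line 7: ['valley', 'robot'] (min_width=12, slack=1)
Line 8: ['sea', 'purple', 'it'] (min_width=13, slack=0)
Line 9: ['python', 'plane'] (min_width=12, slack=1)
Line 10: ['with', 'sleepy'] (min_width=11, slack=2)
Line 11: ['festival'] (min_width=8, slack=5)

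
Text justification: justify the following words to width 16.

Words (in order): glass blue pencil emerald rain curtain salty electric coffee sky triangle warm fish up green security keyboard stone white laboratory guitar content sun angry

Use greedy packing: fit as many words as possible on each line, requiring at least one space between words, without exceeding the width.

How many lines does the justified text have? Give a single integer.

Line 1: ['glass', 'blue'] (min_width=10, slack=6)
Line 2: ['pencil', 'emerald'] (min_width=14, slack=2)
Line 3: ['rain', 'curtain'] (min_width=12, slack=4)
Line 4: ['salty', 'electric'] (min_width=14, slack=2)
Line 5: ['coffee', 'sky'] (min_width=10, slack=6)
Line 6: ['triangle', 'warm'] (min_width=13, slack=3)
Line 7: ['fish', 'up', 'green'] (min_width=13, slack=3)
Line 8: ['security'] (min_width=8, slack=8)
Line 9: ['keyboard', 'stone'] (min_width=14, slack=2)
Line 10: ['white', 'laboratory'] (min_width=16, slack=0)
Line 11: ['guitar', 'content'] (min_width=14, slack=2)
Line 12: ['sun', 'angry'] (min_width=9, slack=7)
Total lines: 12

Answer: 12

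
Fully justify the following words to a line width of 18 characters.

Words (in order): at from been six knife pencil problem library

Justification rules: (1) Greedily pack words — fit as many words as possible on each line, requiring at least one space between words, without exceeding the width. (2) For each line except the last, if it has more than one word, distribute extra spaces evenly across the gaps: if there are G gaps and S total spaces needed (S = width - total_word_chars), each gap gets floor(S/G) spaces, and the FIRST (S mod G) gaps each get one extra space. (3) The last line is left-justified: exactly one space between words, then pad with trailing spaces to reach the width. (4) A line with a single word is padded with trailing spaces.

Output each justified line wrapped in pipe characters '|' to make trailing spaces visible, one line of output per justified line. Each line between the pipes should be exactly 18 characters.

Answer: |at  from  been six|
|knife       pencil|
|problem library   |

Derivation:
Line 1: ['at', 'from', 'been', 'six'] (min_width=16, slack=2)
Line 2: ['knife', 'pencil'] (min_width=12, slack=6)
Line 3: ['problem', 'library'] (min_width=15, slack=3)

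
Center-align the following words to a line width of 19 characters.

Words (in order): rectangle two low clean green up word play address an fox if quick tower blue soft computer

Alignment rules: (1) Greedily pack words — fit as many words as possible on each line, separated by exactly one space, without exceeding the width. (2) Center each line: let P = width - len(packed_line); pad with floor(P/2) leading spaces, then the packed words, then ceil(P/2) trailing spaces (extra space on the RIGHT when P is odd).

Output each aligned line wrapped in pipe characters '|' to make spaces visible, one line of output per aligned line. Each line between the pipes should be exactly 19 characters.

Answer: | rectangle two low |
|clean green up word|
|play address an fox|
|if quick tower blue|
|   soft computer   |

Derivation:
Line 1: ['rectangle', 'two', 'low'] (min_width=17, slack=2)
Line 2: ['clean', 'green', 'up', 'word'] (min_width=19, slack=0)
Line 3: ['play', 'address', 'an', 'fox'] (min_width=19, slack=0)
Line 4: ['if', 'quick', 'tower', 'blue'] (min_width=19, slack=0)
Line 5: ['soft', 'computer'] (min_width=13, slack=6)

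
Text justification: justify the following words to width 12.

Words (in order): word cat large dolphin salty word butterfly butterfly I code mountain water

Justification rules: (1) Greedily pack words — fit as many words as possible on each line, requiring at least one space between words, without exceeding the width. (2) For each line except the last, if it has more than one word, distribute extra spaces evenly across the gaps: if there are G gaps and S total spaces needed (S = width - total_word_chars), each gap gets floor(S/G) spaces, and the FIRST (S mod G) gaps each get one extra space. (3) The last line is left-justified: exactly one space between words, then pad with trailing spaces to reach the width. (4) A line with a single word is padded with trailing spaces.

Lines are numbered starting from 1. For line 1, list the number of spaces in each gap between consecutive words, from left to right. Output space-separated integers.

Line 1: ['word', 'cat'] (min_width=8, slack=4)
Line 2: ['large'] (min_width=5, slack=7)
Line 3: ['dolphin'] (min_width=7, slack=5)
Line 4: ['salty', 'word'] (min_width=10, slack=2)
Line 5: ['butterfly'] (min_width=9, slack=3)
Line 6: ['butterfly', 'I'] (min_width=11, slack=1)
Line 7: ['code'] (min_width=4, slack=8)
Line 8: ['mountain'] (min_width=8, slack=4)
Line 9: ['water'] (min_width=5, slack=7)

Answer: 5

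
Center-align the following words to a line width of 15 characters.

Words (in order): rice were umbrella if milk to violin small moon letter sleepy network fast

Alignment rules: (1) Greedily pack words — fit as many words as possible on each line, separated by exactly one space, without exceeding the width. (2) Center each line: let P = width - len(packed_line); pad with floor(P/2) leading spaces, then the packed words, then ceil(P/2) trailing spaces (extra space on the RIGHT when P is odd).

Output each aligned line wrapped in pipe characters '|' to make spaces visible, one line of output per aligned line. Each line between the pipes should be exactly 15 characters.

Answer: |   rice were   |
|  umbrella if  |
|milk to violin |
|  small moon   |
| letter sleepy |
| network fast  |

Derivation:
Line 1: ['rice', 'were'] (min_width=9, slack=6)
Line 2: ['umbrella', 'if'] (min_width=11, slack=4)
Line 3: ['milk', 'to', 'violin'] (min_width=14, slack=1)
Line 4: ['small', 'moon'] (min_width=10, slack=5)
Line 5: ['letter', 'sleepy'] (min_width=13, slack=2)
Line 6: ['network', 'fast'] (min_width=12, slack=3)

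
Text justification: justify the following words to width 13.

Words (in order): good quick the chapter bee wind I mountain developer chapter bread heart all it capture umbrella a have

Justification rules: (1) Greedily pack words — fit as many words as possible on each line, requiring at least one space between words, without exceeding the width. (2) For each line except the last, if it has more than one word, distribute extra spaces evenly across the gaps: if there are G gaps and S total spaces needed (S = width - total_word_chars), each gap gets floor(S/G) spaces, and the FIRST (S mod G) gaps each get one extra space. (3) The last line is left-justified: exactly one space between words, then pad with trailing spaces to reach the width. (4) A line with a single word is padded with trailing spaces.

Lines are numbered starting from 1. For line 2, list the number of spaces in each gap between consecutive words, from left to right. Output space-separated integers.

Line 1: ['good', 'quick'] (min_width=10, slack=3)
Line 2: ['the', 'chapter'] (min_width=11, slack=2)
Line 3: ['bee', 'wind', 'I'] (min_width=10, slack=3)
Line 4: ['mountain'] (min_width=8, slack=5)
Line 5: ['developer'] (min_width=9, slack=4)
Line 6: ['chapter', 'bread'] (min_width=13, slack=0)
Line 7: ['heart', 'all', 'it'] (min_width=12, slack=1)
Line 8: ['capture'] (min_width=7, slack=6)
Line 9: ['umbrella', 'a'] (min_width=10, slack=3)
Line 10: ['have'] (min_width=4, slack=9)

Answer: 3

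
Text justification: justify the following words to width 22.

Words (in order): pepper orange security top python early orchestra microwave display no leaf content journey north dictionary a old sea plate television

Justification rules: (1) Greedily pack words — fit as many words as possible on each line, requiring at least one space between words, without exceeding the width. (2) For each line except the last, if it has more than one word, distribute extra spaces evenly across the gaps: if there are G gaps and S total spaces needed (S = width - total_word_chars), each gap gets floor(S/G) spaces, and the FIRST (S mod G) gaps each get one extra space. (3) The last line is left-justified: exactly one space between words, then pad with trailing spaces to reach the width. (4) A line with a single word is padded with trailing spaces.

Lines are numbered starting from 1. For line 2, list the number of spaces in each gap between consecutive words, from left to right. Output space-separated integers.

Answer: 4 4

Derivation:
Line 1: ['pepper', 'orange', 'security'] (min_width=22, slack=0)
Line 2: ['top', 'python', 'early'] (min_width=16, slack=6)
Line 3: ['orchestra', 'microwave'] (min_width=19, slack=3)
Line 4: ['display', 'no', 'leaf'] (min_width=15, slack=7)
Line 5: ['content', 'journey', 'north'] (min_width=21, slack=1)
Line 6: ['dictionary', 'a', 'old', 'sea'] (min_width=20, slack=2)
Line 7: ['plate', 'television'] (min_width=16, slack=6)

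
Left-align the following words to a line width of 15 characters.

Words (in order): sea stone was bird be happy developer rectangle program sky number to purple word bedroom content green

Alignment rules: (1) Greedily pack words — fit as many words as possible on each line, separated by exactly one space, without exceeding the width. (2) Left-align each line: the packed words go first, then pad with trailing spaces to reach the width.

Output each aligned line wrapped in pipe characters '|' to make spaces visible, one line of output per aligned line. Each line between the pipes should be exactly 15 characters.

Line 1: ['sea', 'stone', 'was'] (min_width=13, slack=2)
Line 2: ['bird', 'be', 'happy'] (min_width=13, slack=2)
Line 3: ['developer'] (min_width=9, slack=6)
Line 4: ['rectangle'] (min_width=9, slack=6)
Line 5: ['program', 'sky'] (min_width=11, slack=4)
Line 6: ['number', 'to'] (min_width=9, slack=6)
Line 7: ['purple', 'word'] (min_width=11, slack=4)
Line 8: ['bedroom', 'content'] (min_width=15, slack=0)
Line 9: ['green'] (min_width=5, slack=10)

Answer: |sea stone was  |
|bird be happy  |
|developer      |
|rectangle      |
|program sky    |
|number to      |
|purple word    |
|bedroom content|
|green          |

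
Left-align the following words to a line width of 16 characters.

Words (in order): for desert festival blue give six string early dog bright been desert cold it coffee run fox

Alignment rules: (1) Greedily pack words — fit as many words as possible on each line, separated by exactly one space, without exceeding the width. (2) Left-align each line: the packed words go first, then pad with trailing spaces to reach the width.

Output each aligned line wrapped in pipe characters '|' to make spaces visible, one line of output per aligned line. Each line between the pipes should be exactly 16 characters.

Line 1: ['for', 'desert'] (min_width=10, slack=6)
Line 2: ['festival', 'blue'] (min_width=13, slack=3)
Line 3: ['give', 'six', 'string'] (min_width=15, slack=1)
Line 4: ['early', 'dog', 'bright'] (min_width=16, slack=0)
Line 5: ['been', 'desert', 'cold'] (min_width=16, slack=0)
Line 6: ['it', 'coffee', 'run'] (min_width=13, slack=3)
Line 7: ['fox'] (min_width=3, slack=13)

Answer: |for desert      |
|festival blue   |
|give six string |
|early dog bright|
|been desert cold|
|it coffee run   |
|fox             |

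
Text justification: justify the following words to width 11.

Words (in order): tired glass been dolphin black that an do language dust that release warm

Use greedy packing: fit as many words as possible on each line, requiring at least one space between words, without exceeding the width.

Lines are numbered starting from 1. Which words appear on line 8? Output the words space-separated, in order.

Answer: release

Derivation:
Line 1: ['tired', 'glass'] (min_width=11, slack=0)
Line 2: ['been'] (min_width=4, slack=7)
Line 3: ['dolphin'] (min_width=7, slack=4)
Line 4: ['black', 'that'] (min_width=10, slack=1)
Line 5: ['an', 'do'] (min_width=5, slack=6)
Line 6: ['language'] (min_width=8, slack=3)
Line 7: ['dust', 'that'] (min_width=9, slack=2)
Line 8: ['release'] (min_width=7, slack=4)
Line 9: ['warm'] (min_width=4, slack=7)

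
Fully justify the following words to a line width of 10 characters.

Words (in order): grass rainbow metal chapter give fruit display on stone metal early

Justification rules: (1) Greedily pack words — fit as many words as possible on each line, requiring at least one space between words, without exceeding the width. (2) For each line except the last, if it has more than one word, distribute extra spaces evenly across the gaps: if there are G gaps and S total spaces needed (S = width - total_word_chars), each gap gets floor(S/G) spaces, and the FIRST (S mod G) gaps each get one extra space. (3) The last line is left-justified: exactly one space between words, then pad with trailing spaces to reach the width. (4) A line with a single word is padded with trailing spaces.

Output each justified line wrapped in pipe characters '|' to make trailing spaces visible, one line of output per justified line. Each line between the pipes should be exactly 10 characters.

Answer: |grass     |
|rainbow   |
|metal     |
|chapter   |
|give fruit|
|display on|
|stone     |
|metal     |
|early     |

Derivation:
Line 1: ['grass'] (min_width=5, slack=5)
Line 2: ['rainbow'] (min_width=7, slack=3)
Line 3: ['metal'] (min_width=5, slack=5)
Line 4: ['chapter'] (min_width=7, slack=3)
Line 5: ['give', 'fruit'] (min_width=10, slack=0)
Line 6: ['display', 'on'] (min_width=10, slack=0)
Line 7: ['stone'] (min_width=5, slack=5)
Line 8: ['metal'] (min_width=5, slack=5)
Line 9: ['early'] (min_width=5, slack=5)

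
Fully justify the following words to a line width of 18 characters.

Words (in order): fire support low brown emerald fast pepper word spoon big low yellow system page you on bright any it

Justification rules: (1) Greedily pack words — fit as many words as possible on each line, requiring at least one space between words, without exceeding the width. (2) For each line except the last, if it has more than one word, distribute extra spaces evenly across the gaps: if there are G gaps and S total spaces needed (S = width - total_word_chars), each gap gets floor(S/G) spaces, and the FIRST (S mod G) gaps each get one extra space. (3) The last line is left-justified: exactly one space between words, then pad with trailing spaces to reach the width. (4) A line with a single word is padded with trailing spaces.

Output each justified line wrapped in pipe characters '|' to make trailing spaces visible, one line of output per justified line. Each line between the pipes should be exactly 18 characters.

Line 1: ['fire', 'support', 'low'] (min_width=16, slack=2)
Line 2: ['brown', 'emerald', 'fast'] (min_width=18, slack=0)
Line 3: ['pepper', 'word', 'spoon'] (min_width=17, slack=1)
Line 4: ['big', 'low', 'yellow'] (min_width=14, slack=4)
Line 5: ['system', 'page', 'you', 'on'] (min_width=18, slack=0)
Line 6: ['bright', 'any', 'it'] (min_width=13, slack=5)

Answer: |fire  support  low|
|brown emerald fast|
|pepper  word spoon|
|big   low   yellow|
|system page you on|
|bright any it     |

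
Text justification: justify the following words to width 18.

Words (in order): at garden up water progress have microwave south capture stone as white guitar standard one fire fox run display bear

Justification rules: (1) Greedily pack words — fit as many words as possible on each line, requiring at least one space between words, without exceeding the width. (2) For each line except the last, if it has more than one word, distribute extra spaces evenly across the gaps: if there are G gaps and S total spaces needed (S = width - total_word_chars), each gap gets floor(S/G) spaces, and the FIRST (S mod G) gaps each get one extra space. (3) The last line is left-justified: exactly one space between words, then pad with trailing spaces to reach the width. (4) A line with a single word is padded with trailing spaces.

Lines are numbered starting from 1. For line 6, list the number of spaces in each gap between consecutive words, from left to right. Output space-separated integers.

Line 1: ['at', 'garden', 'up', 'water'] (min_width=18, slack=0)
Line 2: ['progress', 'have'] (min_width=13, slack=5)
Line 3: ['microwave', 'south'] (min_width=15, slack=3)
Line 4: ['capture', 'stone', 'as'] (min_width=16, slack=2)
Line 5: ['white', 'guitar'] (min_width=12, slack=6)
Line 6: ['standard', 'one', 'fire'] (min_width=17, slack=1)
Line 7: ['fox', 'run', 'display'] (min_width=15, slack=3)
Line 8: ['bear'] (min_width=4, slack=14)

Answer: 2 1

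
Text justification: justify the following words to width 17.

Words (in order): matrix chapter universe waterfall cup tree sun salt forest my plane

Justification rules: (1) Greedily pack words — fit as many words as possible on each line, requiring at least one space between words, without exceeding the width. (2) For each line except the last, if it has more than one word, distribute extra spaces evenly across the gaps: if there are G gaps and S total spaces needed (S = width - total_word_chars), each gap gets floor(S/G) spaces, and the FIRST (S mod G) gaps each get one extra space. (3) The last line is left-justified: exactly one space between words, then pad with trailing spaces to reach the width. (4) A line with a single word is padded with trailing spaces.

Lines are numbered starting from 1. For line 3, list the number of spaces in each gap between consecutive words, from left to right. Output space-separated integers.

Line 1: ['matrix', 'chapter'] (min_width=14, slack=3)
Line 2: ['universe'] (min_width=8, slack=9)
Line 3: ['waterfall', 'cup'] (min_width=13, slack=4)
Line 4: ['tree', 'sun', 'salt'] (min_width=13, slack=4)
Line 5: ['forest', 'my', 'plane'] (min_width=15, slack=2)

Answer: 5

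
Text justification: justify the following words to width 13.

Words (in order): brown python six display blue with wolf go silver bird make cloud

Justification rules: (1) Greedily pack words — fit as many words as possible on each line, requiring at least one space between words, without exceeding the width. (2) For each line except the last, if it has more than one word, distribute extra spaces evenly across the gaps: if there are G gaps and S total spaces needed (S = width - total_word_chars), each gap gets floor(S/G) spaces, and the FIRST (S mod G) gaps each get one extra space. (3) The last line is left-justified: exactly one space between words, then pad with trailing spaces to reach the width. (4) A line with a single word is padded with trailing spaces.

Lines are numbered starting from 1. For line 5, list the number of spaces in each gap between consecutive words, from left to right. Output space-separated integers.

Answer: 3

Derivation:
Line 1: ['brown', 'python'] (min_width=12, slack=1)
Line 2: ['six', 'display'] (min_width=11, slack=2)
Line 3: ['blue', 'with'] (min_width=9, slack=4)
Line 4: ['wolf', 'go'] (min_width=7, slack=6)
Line 5: ['silver', 'bird'] (min_width=11, slack=2)
Line 6: ['make', 'cloud'] (min_width=10, slack=3)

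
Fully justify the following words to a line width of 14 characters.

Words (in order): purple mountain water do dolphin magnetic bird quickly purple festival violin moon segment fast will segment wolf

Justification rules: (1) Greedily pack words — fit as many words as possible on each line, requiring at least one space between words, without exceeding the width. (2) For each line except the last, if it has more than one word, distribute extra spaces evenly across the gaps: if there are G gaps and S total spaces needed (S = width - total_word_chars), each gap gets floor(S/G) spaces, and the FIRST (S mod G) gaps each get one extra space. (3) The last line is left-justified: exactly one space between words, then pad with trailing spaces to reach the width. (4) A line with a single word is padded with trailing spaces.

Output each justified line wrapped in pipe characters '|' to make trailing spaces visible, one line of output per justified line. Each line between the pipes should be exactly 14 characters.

Answer: |purple        |
|mountain water|
|do     dolphin|
|magnetic  bird|
|quickly purple|
|festival      |
|violin    moon|
|segment   fast|
|will   segment|
|wolf          |

Derivation:
Line 1: ['purple'] (min_width=6, slack=8)
Line 2: ['mountain', 'water'] (min_width=14, slack=0)
Line 3: ['do', 'dolphin'] (min_width=10, slack=4)
Line 4: ['magnetic', 'bird'] (min_width=13, slack=1)
Line 5: ['quickly', 'purple'] (min_width=14, slack=0)
Line 6: ['festival'] (min_width=8, slack=6)
Line 7: ['violin', 'moon'] (min_width=11, slack=3)
Line 8: ['segment', 'fast'] (min_width=12, slack=2)
Line 9: ['will', 'segment'] (min_width=12, slack=2)
Line 10: ['wolf'] (min_width=4, slack=10)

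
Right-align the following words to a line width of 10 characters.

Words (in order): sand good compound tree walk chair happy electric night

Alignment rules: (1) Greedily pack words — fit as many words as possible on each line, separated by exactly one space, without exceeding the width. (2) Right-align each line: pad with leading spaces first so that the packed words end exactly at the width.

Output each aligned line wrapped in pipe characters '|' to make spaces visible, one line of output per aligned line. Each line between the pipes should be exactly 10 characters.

Line 1: ['sand', 'good'] (min_width=9, slack=1)
Line 2: ['compound'] (min_width=8, slack=2)
Line 3: ['tree', 'walk'] (min_width=9, slack=1)
Line 4: ['chair'] (min_width=5, slack=5)
Line 5: ['happy'] (min_width=5, slack=5)
Line 6: ['electric'] (min_width=8, slack=2)
Line 7: ['night'] (min_width=5, slack=5)

Answer: | sand good|
|  compound|
| tree walk|
|     chair|
|     happy|
|  electric|
|     night|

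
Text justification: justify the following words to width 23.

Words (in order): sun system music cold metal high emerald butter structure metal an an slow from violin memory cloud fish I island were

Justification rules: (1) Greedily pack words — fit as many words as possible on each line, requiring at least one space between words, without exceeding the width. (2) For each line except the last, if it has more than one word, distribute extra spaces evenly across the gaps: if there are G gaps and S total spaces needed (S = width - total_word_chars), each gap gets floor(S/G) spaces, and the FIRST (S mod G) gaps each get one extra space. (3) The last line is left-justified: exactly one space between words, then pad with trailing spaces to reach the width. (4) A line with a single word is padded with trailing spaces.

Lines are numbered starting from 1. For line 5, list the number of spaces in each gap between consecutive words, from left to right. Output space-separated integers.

Line 1: ['sun', 'system', 'music', 'cold'] (min_width=21, slack=2)
Line 2: ['metal', 'high', 'emerald'] (min_width=18, slack=5)
Line 3: ['butter', 'structure', 'metal'] (min_width=22, slack=1)
Line 4: ['an', 'an', 'slow', 'from', 'violin'] (min_width=22, slack=1)
Line 5: ['memory', 'cloud', 'fish', 'I'] (min_width=19, slack=4)
Line 6: ['island', 'were'] (min_width=11, slack=12)

Answer: 3 2 2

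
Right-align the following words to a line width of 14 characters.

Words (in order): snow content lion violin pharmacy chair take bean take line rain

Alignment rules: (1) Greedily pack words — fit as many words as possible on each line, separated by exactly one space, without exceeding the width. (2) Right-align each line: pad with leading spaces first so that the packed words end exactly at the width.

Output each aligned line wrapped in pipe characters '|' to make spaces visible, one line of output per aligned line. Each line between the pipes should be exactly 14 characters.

Line 1: ['snow', 'content'] (min_width=12, slack=2)
Line 2: ['lion', 'violin'] (min_width=11, slack=3)
Line 3: ['pharmacy', 'chair'] (min_width=14, slack=0)
Line 4: ['take', 'bean', 'take'] (min_width=14, slack=0)
Line 5: ['line', 'rain'] (min_width=9, slack=5)

Answer: |  snow content|
|   lion violin|
|pharmacy chair|
|take bean take|
|     line rain|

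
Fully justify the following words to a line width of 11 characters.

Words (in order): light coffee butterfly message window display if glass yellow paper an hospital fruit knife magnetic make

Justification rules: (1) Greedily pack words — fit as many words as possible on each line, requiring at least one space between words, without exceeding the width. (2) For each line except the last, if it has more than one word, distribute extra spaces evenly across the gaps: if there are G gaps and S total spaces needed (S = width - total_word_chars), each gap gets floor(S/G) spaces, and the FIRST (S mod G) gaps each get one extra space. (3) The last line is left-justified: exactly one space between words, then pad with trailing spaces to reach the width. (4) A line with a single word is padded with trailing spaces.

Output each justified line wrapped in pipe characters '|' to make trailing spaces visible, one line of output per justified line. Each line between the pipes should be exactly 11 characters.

Answer: |light      |
|coffee     |
|butterfly  |
|message    |
|window     |
|display  if|
|glass      |
|yellow     |
|paper    an|
|hospital   |
|fruit knife|
|magnetic   |
|make       |

Derivation:
Line 1: ['light'] (min_width=5, slack=6)
Line 2: ['coffee'] (min_width=6, slack=5)
Line 3: ['butterfly'] (min_width=9, slack=2)
Line 4: ['message'] (min_width=7, slack=4)
Line 5: ['window'] (min_width=6, slack=5)
Line 6: ['display', 'if'] (min_width=10, slack=1)
Line 7: ['glass'] (min_width=5, slack=6)
Line 8: ['yellow'] (min_width=6, slack=5)
Line 9: ['paper', 'an'] (min_width=8, slack=3)
Line 10: ['hospital'] (min_width=8, slack=3)
Line 11: ['fruit', 'knife'] (min_width=11, slack=0)
Line 12: ['magnetic'] (min_width=8, slack=3)
Line 13: ['make'] (min_width=4, slack=7)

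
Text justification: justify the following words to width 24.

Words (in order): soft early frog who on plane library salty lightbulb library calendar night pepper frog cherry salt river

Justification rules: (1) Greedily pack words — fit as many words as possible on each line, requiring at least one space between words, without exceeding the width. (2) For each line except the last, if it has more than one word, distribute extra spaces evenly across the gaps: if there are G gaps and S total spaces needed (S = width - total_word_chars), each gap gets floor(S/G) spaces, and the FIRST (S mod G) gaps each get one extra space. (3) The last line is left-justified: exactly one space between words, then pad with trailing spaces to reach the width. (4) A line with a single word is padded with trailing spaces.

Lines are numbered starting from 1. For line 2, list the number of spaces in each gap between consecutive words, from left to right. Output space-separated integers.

Line 1: ['soft', 'early', 'frog', 'who', 'on'] (min_width=22, slack=2)
Line 2: ['plane', 'library', 'salty'] (min_width=19, slack=5)
Line 3: ['lightbulb', 'library'] (min_width=17, slack=7)
Line 4: ['calendar', 'night', 'pepper'] (min_width=21, slack=3)
Line 5: ['frog', 'cherry', 'salt', 'river'] (min_width=22, slack=2)

Answer: 4 3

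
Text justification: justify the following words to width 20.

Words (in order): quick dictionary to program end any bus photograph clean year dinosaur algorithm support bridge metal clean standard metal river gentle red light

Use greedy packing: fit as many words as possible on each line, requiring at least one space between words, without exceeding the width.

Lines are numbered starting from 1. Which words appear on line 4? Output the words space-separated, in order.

Line 1: ['quick', 'dictionary', 'to'] (min_width=19, slack=1)
Line 2: ['program', 'end', 'any', 'bus'] (min_width=19, slack=1)
Line 3: ['photograph', 'clean'] (min_width=16, slack=4)
Line 4: ['year', 'dinosaur'] (min_width=13, slack=7)
Line 5: ['algorithm', 'support'] (min_width=17, slack=3)
Line 6: ['bridge', 'metal', 'clean'] (min_width=18, slack=2)
Line 7: ['standard', 'metal', 'river'] (min_width=20, slack=0)
Line 8: ['gentle', 'red', 'light'] (min_width=16, slack=4)

Answer: year dinosaur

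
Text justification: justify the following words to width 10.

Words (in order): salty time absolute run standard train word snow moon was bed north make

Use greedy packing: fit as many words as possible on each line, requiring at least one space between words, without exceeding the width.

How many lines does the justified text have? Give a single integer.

Answer: 8

Derivation:
Line 1: ['salty', 'time'] (min_width=10, slack=0)
Line 2: ['absolute'] (min_width=8, slack=2)
Line 3: ['run'] (min_width=3, slack=7)
Line 4: ['standard'] (min_width=8, slack=2)
Line 5: ['train', 'word'] (min_width=10, slack=0)
Line 6: ['snow', 'moon'] (min_width=9, slack=1)
Line 7: ['was', 'bed'] (min_width=7, slack=3)
Line 8: ['north', 'make'] (min_width=10, slack=0)
Total lines: 8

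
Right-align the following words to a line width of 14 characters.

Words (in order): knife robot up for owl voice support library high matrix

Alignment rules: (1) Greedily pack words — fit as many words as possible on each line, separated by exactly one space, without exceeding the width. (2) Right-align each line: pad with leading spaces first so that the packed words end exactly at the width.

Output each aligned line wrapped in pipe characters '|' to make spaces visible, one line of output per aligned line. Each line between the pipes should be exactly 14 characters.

Line 1: ['knife', 'robot', 'up'] (min_width=14, slack=0)
Line 2: ['for', 'owl', 'voice'] (min_width=13, slack=1)
Line 3: ['support'] (min_width=7, slack=7)
Line 4: ['library', 'high'] (min_width=12, slack=2)
Line 5: ['matrix'] (min_width=6, slack=8)

Answer: |knife robot up|
| for owl voice|
|       support|
|  library high|
|        matrix|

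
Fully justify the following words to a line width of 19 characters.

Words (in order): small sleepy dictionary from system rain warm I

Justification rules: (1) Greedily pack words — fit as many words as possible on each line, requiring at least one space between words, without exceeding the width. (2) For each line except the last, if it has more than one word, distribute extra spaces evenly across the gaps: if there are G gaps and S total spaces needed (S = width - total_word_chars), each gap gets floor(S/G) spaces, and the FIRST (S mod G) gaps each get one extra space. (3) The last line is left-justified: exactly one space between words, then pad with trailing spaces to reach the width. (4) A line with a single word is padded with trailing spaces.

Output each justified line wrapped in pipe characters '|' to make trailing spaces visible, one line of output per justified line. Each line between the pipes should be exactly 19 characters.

Answer: |small        sleepy|
|dictionary     from|
|system rain warm I |

Derivation:
Line 1: ['small', 'sleepy'] (min_width=12, slack=7)
Line 2: ['dictionary', 'from'] (min_width=15, slack=4)
Line 3: ['system', 'rain', 'warm', 'I'] (min_width=18, slack=1)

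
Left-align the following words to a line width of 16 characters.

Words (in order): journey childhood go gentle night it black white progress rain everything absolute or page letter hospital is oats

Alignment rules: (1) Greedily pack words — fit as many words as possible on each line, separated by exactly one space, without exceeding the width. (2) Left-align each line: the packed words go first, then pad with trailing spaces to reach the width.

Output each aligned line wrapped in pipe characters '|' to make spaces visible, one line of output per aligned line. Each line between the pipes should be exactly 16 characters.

Line 1: ['journey'] (min_width=7, slack=9)
Line 2: ['childhood', 'go'] (min_width=12, slack=4)
Line 3: ['gentle', 'night', 'it'] (min_width=15, slack=1)
Line 4: ['black', 'white'] (min_width=11, slack=5)
Line 5: ['progress', 'rain'] (min_width=13, slack=3)
Line 6: ['everything'] (min_width=10, slack=6)
Line 7: ['absolute', 'or', 'page'] (min_width=16, slack=0)
Line 8: ['letter', 'hospital'] (min_width=15, slack=1)
Line 9: ['is', 'oats'] (min_width=7, slack=9)

Answer: |journey         |
|childhood go    |
|gentle night it |
|black white     |
|progress rain   |
|everything      |
|absolute or page|
|letter hospital |
|is oats         |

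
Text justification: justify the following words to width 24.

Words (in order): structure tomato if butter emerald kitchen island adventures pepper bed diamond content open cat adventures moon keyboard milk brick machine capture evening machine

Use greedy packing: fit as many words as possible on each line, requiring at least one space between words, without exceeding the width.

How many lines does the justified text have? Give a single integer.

Answer: 8

Derivation:
Line 1: ['structure', 'tomato', 'if'] (min_width=19, slack=5)
Line 2: ['butter', 'emerald', 'kitchen'] (min_width=22, slack=2)
Line 3: ['island', 'adventures', 'pepper'] (min_width=24, slack=0)
Line 4: ['bed', 'diamond', 'content', 'open'] (min_width=24, slack=0)
Line 5: ['cat', 'adventures', 'moon'] (min_width=19, slack=5)
Line 6: ['keyboard', 'milk', 'brick'] (min_width=19, slack=5)
Line 7: ['machine', 'capture', 'evening'] (min_width=23, slack=1)
Line 8: ['machine'] (min_width=7, slack=17)
Total lines: 8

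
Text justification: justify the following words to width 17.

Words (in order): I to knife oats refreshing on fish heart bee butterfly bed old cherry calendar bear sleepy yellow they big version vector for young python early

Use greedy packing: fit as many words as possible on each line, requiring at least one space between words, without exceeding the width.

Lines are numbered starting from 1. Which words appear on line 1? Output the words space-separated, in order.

Line 1: ['I', 'to', 'knife', 'oats'] (min_width=15, slack=2)
Line 2: ['refreshing', 'on'] (min_width=13, slack=4)
Line 3: ['fish', 'heart', 'bee'] (min_width=14, slack=3)
Line 4: ['butterfly', 'bed', 'old'] (min_width=17, slack=0)
Line 5: ['cherry', 'calendar'] (min_width=15, slack=2)
Line 6: ['bear', 'sleepy'] (min_width=11, slack=6)
Line 7: ['yellow', 'they', 'big'] (min_width=15, slack=2)
Line 8: ['version', 'vector'] (min_width=14, slack=3)
Line 9: ['for', 'young', 'python'] (min_width=16, slack=1)
Line 10: ['early'] (min_width=5, slack=12)

Answer: I to knife oats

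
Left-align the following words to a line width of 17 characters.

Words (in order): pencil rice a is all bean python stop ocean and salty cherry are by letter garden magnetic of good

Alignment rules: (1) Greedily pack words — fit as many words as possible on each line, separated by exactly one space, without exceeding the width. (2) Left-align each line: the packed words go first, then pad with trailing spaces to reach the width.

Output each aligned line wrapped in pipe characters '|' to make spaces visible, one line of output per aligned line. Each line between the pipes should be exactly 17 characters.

Answer: |pencil rice a is |
|all bean python  |
|stop ocean and   |
|salty cherry are |
|by letter garden |
|magnetic of good |

Derivation:
Line 1: ['pencil', 'rice', 'a', 'is'] (min_width=16, slack=1)
Line 2: ['all', 'bean', 'python'] (min_width=15, slack=2)
Line 3: ['stop', 'ocean', 'and'] (min_width=14, slack=3)
Line 4: ['salty', 'cherry', 'are'] (min_width=16, slack=1)
Line 5: ['by', 'letter', 'garden'] (min_width=16, slack=1)
Line 6: ['magnetic', 'of', 'good'] (min_width=16, slack=1)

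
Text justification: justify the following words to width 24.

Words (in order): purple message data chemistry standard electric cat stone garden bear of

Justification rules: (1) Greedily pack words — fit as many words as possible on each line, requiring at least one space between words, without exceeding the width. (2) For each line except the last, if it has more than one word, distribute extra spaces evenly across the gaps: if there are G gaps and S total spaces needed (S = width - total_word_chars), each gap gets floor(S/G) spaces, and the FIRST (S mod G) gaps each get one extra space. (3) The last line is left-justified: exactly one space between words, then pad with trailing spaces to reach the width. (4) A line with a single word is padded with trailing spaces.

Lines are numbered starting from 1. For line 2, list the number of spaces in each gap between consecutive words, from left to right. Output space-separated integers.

Line 1: ['purple', 'message', 'data'] (min_width=19, slack=5)
Line 2: ['chemistry', 'standard'] (min_width=18, slack=6)
Line 3: ['electric', 'cat', 'stone'] (min_width=18, slack=6)
Line 4: ['garden', 'bear', 'of'] (min_width=14, slack=10)

Answer: 7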